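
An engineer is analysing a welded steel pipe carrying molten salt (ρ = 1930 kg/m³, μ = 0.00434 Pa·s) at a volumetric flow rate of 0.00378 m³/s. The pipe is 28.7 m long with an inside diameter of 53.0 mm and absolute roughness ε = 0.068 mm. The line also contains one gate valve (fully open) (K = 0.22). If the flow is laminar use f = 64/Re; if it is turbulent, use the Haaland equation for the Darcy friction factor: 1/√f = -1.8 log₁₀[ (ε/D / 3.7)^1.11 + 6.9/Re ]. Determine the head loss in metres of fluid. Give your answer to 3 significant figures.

Cross-sectional area A = πD²/4 = π(0.053)²/4 = 0.002206 m²; mean velocity V = Q/A = 0.00378/0.002206 = 1.713 m/s.
Reynolds number Re = ρVD/μ = 1930 · 1.713 · 0.053 / 0.00434 = 4.038e+04.
Re > 4000 → turbulent. Relative roughness ε/D = 6.8e-05/0.053 = 0.00128. Haaland: 1/√f = -1.8 log₁₀[(0.00128/3.7)^1.11 + 6.9/4.038e+04] = -1.8 log₁₀[0.000144 + 0.000171] = 6.302, so f = 0.02518.
Total minor-loss coefficient ΣK = 1·0.22 = 0.22.
ΔP = [f·L/D + ΣK]·(ρV²/2) = [0.02518·28.7/0.053 + 0.22]·(1930·1.713²/2) = [13.63 + 0.22]·2833 = 3.924e+04 Pa.
Head loss h_f = ΔP/(ρg) = 3.924e+04/(1930·9.81) = 2.07 m.

h_f ≈ 2.07 m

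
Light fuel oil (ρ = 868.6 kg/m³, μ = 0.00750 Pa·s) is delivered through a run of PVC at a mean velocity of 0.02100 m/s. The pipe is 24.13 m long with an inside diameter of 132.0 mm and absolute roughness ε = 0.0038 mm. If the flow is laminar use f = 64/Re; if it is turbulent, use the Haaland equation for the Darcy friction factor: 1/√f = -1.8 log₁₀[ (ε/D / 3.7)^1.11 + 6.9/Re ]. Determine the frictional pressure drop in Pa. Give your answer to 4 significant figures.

Reynolds number Re = ρVD/μ = 868.6 · 0.021 · 0.132 / 0.0075 = 321.
Re < 2300 → laminar flow, so f = 64/Re = 64/321 = 0.1994 (the turbulent correlation is not needed).
Darcy-Weisbach: ΔP = f(L/D)(ρV²/2) = 0.1994·(24.13/0.132)·(868.6·0.021²/2) = 0.1994·182.8·0.1915 = 6.98 Pa.

ΔP ≈ 6.980 Pa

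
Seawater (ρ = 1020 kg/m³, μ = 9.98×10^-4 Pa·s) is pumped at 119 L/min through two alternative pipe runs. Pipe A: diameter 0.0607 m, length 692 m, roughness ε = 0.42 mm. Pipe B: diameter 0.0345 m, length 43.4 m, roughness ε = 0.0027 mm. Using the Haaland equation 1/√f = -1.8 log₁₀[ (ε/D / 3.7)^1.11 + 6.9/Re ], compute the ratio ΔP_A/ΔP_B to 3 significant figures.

ΔP_A/ΔP_B ≈ 1.73

Pipe A: V = Q/A = 0.001983/0.002894 = 0.6854 m/s; Re = 4.252e+04; ε/D = 0.00692; Haaland → f = 0.03525; ΔP_A = f(L/D)(ρV²/2) = 9.628e+04 Pa.
Pipe B: V = Q/A = 0.001983/0.0009348 = 2.122 m/s; Re = 7.481e+04; ε/D = 7.83e-05; Haaland → f = 0.01924; ΔP_B = f(L/D)(ρV²/2) = 5.555e+04 Pa.
ΔP_A/ΔP_B = 9.628e+04/5.555e+04 = 1.73.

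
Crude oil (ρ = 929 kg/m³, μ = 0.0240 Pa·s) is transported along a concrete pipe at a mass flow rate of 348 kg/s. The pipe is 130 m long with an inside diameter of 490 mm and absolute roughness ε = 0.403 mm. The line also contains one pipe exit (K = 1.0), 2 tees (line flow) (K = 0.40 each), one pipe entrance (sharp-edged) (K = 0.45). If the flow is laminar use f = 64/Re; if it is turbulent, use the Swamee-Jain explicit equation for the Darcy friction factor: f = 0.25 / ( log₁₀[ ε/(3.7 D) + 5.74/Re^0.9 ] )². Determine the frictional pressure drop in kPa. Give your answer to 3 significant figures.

ΔP ≈ 16.1 kPa

A = πD²/4 = π(0.49)²/4 = 0.1886 m²; mean velocity V = ṁ/(ρA) = 348/(929 · 0.1886) = 1.986 m/s.
Reynolds number Re = ρVD/μ = 929 · 1.986 · 0.49 / 0.024 = 3.768e+04.
Re > 4000 → turbulent. Relative roughness ε/D = 0.000403/0.49 = 0.000822. Swamee-Jain: f = 0.25/(log₁₀[0.000822/3.7 + 5.74/3.768e+04^0.9])² = 0.25/(log₁₀[0.000222 + 0.000437])² = 0.25/(-3.181)² = 0.02471.
Total minor-loss coefficient ΣK = 1·1 + 2·0.4 + 1·0.45 = 2.25.
ΔP = [f·L/D + ΣK]·(ρV²/2) = [0.02471·130/0.49 + 2.25]·(929·1.986²/2) = [6.555 + 2.25]·1833 = 1.614e+04 Pa.
ΔP = 1.614e+04 Pa = 16.1 kPa.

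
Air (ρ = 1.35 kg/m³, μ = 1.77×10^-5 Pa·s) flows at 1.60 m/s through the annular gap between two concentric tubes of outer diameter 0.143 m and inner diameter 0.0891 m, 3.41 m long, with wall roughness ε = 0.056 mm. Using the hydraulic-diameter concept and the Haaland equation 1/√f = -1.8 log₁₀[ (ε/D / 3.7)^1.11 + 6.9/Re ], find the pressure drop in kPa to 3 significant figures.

Hydraulic diameter D_h = 4A/P = D_o - D_i = 0.143 - 0.0891 = 0.0539 m.
Re = ρVD_h/μ = 1.35·1.6·0.0539/1.77e-05 = 6578.
ε/D_h = 5.6e-05/0.0539 = 0.00104; Haaland gives 1/√f = -1.8 log₁₀[0.000114+0.00105] = 5.282, so f = 0.03585.
ΔP = f(L/D_h)(ρV²/2) = 0.03585·3.41/0.0539·1.728 = 3.919 Pa.
ΔP = 0.00392 kPa.

ΔP ≈ 0.00392 kPa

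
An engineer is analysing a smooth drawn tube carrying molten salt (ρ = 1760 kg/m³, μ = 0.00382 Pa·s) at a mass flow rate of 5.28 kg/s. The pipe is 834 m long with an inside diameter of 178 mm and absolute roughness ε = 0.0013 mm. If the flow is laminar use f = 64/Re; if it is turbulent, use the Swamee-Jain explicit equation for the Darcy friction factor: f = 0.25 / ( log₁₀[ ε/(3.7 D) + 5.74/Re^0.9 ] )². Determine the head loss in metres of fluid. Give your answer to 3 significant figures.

h_f ≈ 0.108 m

A = πD²/4 = π(0.178)²/4 = 0.02488 m²; mean velocity V = ṁ/(ρA) = 5.28/(1760 · 0.02488) = 0.1206 m/s.
Reynolds number Re = ρVD/μ = 1760 · 0.1206 · 0.178 / 0.00382 = 9887.
Re > 4000 → turbulent. Relative roughness ε/D = 1.3e-06/0.178 = 7.3e-06. Swamee-Jain: f = 0.25/(log₁₀[7.3e-06/3.7 + 5.74/9887^0.9])² = 0.25/(log₁₀[1.97e-06 + 0.00146])² = 0.25/(-2.836)² = 0.03108.
Darcy-Weisbach: ΔP = f(L/D)(ρV²/2) = 0.03108·(834/0.178)·(1760·0.1206²/2) = 0.03108·4685·12.79 = 1863 Pa.
Head loss h_f = ΔP/(ρg) = 1863/(1760·9.81) = 0.108 m.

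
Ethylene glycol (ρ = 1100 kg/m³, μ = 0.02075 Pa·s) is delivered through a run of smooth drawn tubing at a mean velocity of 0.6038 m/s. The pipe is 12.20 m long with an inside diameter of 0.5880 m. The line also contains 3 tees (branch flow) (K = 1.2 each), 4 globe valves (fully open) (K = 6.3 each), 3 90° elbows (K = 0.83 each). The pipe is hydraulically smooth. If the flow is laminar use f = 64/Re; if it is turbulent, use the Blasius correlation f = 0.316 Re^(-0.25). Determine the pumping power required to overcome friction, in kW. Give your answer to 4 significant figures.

Reynolds number Re = ρVD/μ = 1100 · 0.6038 · 0.588 / 0.0208 = 1.882e+04.
Re > 4000 → turbulent. Smooth-pipe (Blasius): f = 0.316 Re^(-0.25) = 0.316/(1.882e+04)^0.25 = 0.02698.
Total minor-loss coefficient ΣK = 3·1.2 + 4·6.3 + 3·0.83 = 31.3.
ΔP = [f·L/D + ΣK]·(ρV²/2) = [0.02698·12.2/0.588 + 31.3]·(1100·0.6038²/2) = [0.5598 + 31.3]·200.5 = 6386 Pa.
Q = V·A = 0.6038·0.2715 = 0.164 m³/s.
Pumping power P = QΔP = 0.164·6386 = 1047.1 W = 1.047 kW.

P ≈ 1.047 kW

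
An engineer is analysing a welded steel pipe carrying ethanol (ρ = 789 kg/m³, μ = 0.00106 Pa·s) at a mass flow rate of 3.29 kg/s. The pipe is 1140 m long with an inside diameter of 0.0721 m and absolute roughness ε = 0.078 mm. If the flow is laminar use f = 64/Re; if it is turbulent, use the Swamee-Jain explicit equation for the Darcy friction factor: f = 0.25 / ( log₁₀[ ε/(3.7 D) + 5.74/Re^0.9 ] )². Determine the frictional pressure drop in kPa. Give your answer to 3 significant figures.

A = πD²/4 = π(0.0721)²/4 = 0.004083 m²; mean velocity V = ṁ/(ρA) = 3.29/(789 · 0.004083) = 1.021 m/s.
Reynolds number Re = ρVD/μ = 789 · 1.021 · 0.0721 / 0.00106 = 5.481e+04.
Re > 4000 → turbulent. Relative roughness ε/D = 7.8e-05/0.0721 = 0.00108. Swamee-Jain: f = 0.25/(log₁₀[0.00108/3.7 + 5.74/5.481e+04^0.9])² = 0.25/(log₁₀[0.000292 + 0.000312])² = 0.25/(-3.219)² = 0.02413.
Darcy-Weisbach: ΔP = f(L/D)(ρV²/2) = 0.02413·(1140/0.0721)·(789·1.021²/2) = 0.02413·1.581e+04·411.5 = 1.57e+05 Pa.
ΔP = 1.57e+05 Pa = 157 kPa.

ΔP ≈ 157 kPa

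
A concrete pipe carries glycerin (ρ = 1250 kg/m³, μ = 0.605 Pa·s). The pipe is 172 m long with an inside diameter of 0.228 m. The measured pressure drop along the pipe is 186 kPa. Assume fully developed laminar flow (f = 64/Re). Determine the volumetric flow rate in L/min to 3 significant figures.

For laminar flow, f = 64/Re with Re = ρVD/μ, so Darcy-Weisbach reduces to ΔP = 32μLV/D². Solving for V: V = ΔP·D²/(32μL) = 1.86e+05·(0.228)²/(32·0.605·172) = 2.904 m/s.
Check: Re = ρVD/μ = 1250·2.904·0.228/0.605 = 1368 < 2300, so the laminar assumption holds.
Q = V·A = 2.904·(π/4·0.228²) = 0.1186 m³/s = 7110 L/min.

Q ≈ 7110 L/min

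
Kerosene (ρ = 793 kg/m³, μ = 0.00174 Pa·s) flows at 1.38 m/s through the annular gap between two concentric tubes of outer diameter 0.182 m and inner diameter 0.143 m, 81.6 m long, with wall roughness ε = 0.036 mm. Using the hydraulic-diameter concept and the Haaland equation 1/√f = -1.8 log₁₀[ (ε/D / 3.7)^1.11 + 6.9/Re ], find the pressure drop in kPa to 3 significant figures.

ΔP ≈ 41.7 kPa

Hydraulic diameter D_h = 4A/P = D_o - D_i = 0.182 - 0.143 = 0.039 m.
Re = ρVD_h/μ = 793·1.38·0.039/0.00174 = 2.453e+04.
ε/D_h = 3.6e-05/0.039 = 0.000923; Haaland gives 1/√f = -1.8 log₁₀[0.0001+0.000281] = 6.153, so f = 0.02641.
ΔP = f(L/D_h)(ρV²/2) = 0.02641·81.6/0.039·755.1 = 4.173e+04 Pa.
ΔP = 41.7 kPa.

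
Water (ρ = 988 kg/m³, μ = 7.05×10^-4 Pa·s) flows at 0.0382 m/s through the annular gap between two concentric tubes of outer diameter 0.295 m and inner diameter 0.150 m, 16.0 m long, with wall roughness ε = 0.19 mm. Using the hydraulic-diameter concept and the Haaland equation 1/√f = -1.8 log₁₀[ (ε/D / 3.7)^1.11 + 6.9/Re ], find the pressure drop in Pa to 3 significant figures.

ΔP ≈ 2.76 Pa

Hydraulic diameter D_h = 4A/P = D_o - D_i = 0.295 - 0.15 = 0.145 m.
Re = ρVD_h/μ = 988·0.0382·0.145/0.000705 = 7762.
ε/D_h = 0.00019/0.145 = 0.00131; Haaland gives 1/√f = -1.8 log₁₀[0.000148+0.000889] = 5.372, so f = 0.03465.
ΔP = f(L/D_h)(ρV²/2) = 0.03465·16/0.145·0.7209 = 2.756 Pa.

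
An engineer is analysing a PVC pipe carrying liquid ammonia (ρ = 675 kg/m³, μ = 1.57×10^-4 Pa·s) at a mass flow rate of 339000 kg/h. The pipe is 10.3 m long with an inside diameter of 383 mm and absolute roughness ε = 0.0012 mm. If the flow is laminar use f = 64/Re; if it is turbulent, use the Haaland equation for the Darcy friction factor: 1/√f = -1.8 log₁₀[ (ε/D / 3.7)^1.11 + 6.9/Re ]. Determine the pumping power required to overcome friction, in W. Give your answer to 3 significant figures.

ṁ = 339000 kg/h = 339000/3600 = 94.17 kg/s.
A = πD²/4 = π(0.383)²/4 = 0.1152 m²; mean velocity V = ṁ/(ρA) = 94.17/(675 · 0.1152) = 1.211 m/s.
Reynolds number Re = ρVD/μ = 675 · 1.211 · 0.383 / 0.000157 = 1.994e+06.
Re > 4000 → turbulent. Relative roughness ε/D = 1.2e-06/0.383 = 3.13e-06. Haaland: 1/√f = -1.8 log₁₀[(3.13e-06/3.7)^1.11 + 6.9/1.994e+06] = -1.8 log₁₀[1.82e-07 + 3.46e-06] = 9.789, so f = 0.01043.
Darcy-Weisbach: ΔP = f(L/D)(ρV²/2) = 0.01043·(10.3/0.383)·(675·1.211²/2) = 0.01043·26.89·494.9 = 138.9 Pa.
Q = ṁ/ρ = 94.17/675 = 0.1395 m³/s.
Pumping power P = QΔP = 0.1395·138.9 = 19.37 W = 19.4 W.

P ≈ 19.4 W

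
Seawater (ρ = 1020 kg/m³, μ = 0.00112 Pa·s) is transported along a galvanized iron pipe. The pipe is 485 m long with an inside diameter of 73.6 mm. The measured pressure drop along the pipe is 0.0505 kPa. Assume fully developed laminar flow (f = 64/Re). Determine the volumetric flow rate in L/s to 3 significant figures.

Q ≈ 0.0670 L/s

For laminar flow, f = 64/Re with Re = ρVD/μ, so Darcy-Weisbach reduces to ΔP = 32μLV/D². Solving for V: V = ΔP·D²/(32μL) = 50.5·(0.0736)²/(32·0.00112·485) = 0.01574 m/s.
Check: Re = ρVD/μ = 1020·0.01574·0.0736/0.00112 = 1055 < 2300, so the laminar assumption holds.
Q = V·A = 0.01574·(π/4·0.0736²) = 6.695e-05 m³/s = 0.0670 L/s.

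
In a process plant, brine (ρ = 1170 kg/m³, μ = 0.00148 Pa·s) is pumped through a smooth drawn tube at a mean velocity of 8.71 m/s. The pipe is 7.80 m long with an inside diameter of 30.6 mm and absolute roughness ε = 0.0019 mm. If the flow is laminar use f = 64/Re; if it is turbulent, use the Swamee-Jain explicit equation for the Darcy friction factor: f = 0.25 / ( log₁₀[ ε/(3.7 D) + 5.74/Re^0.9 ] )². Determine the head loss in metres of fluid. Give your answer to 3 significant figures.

h_f ≈ 15.7 m

Reynolds number Re = ρVD/μ = 1170 · 8.71 · 0.0306 / 0.00148 = 2.107e+05.
Re > 4000 → turbulent. Relative roughness ε/D = 1.9e-06/0.0306 = 6.21e-05. Swamee-Jain: f = 0.25/(log₁₀[6.21e-05/3.7 + 5.74/2.107e+05^0.9])² = 0.25/(log₁₀[1.68e-05 + 9.28e-05])² = 0.25/(-3.96)² = 0.01594.
Darcy-Weisbach: ΔP = f(L/D)(ρV²/2) = 0.01594·(7.8/0.0306)·(1170·8.71²/2) = 0.01594·254.9·4.438e+04 = 1.803e+05 Pa.
Head loss h_f = ΔP/(ρg) = 1.803e+05/(1170·9.81) = 15.7 m.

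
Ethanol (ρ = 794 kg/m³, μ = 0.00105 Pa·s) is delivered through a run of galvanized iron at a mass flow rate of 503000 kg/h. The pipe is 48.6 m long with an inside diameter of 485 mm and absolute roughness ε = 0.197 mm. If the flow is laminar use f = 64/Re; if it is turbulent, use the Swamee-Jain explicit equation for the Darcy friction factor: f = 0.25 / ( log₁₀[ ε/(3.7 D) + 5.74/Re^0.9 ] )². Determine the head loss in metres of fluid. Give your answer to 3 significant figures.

ṁ = 503000 kg/h = 503000/3600 = 139.7 kg/s.
A = πD²/4 = π(0.485)²/4 = 0.1847 m²; mean velocity V = ṁ/(ρA) = 139.7/(794 · 0.1847) = 0.9525 m/s.
Reynolds number Re = ρVD/μ = 794 · 0.9525 · 0.485 / 0.00105 = 3.493e+05.
Re > 4000 → turbulent. Relative roughness ε/D = 0.000197/0.485 = 0.000406. Swamee-Jain: f = 0.25/(log₁₀[0.000406/3.7 + 5.74/3.493e+05^0.9])² = 0.25/(log₁₀[0.00011 + 5.89e-05])² = 0.25/(-3.773)² = 0.01756.
Darcy-Weisbach: ΔP = f(L/D)(ρV²/2) = 0.01756·(48.6/0.485)·(794·0.9525²/2) = 0.01756·100.2·360.2 = 633.9 Pa.
Head loss h_f = ΔP/(ρg) = 633.9/(794·9.81) = 0.0814 m.

h_f ≈ 0.0814 m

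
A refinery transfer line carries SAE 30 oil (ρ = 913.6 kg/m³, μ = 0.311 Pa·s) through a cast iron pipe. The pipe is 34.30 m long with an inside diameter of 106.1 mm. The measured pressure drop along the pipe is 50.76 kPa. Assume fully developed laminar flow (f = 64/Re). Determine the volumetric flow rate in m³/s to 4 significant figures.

For laminar flow, f = 64/Re with Re = ρVD/μ, so Darcy-Weisbach reduces to ΔP = 32μLV/D². Solving for V: V = ΔP·D²/(32μL) = 5.076e+04·(0.1061)²/(32·0.311·34.3) = 1.674 m/s.
Check: Re = ρVD/μ = 913.6·1.674·0.1061/0.311 = 521.7 < 2300, so the laminar assumption holds.
Q = V·A = 1.674·(π/4·0.1061²) = 0.0148 m³/s = 0.01480 m³/s.

Q ≈ 0.01480 m³/s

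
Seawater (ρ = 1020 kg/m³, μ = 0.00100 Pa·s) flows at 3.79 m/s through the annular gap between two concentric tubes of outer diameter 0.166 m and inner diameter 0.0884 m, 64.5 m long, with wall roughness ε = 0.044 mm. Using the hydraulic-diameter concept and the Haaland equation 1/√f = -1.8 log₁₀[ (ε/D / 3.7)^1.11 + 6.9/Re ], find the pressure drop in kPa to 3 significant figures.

Hydraulic diameter D_h = 4A/P = D_o - D_i = 0.166 - 0.0884 = 0.0776 m.
Re = ρVD_h/μ = 1020·3.79·0.0776/0.001 = 3e+05.
ε/D_h = 4.4e-05/0.0776 = 0.000567; Haaland gives 1/√f = -1.8 log₁₀[5.83e-05+2.3e-05] = 7.362, so f = 0.01845.
ΔP = f(L/D_h)(ρV²/2) = 0.01845·64.5/0.0776·7326 = 1.124e+05 Pa.
ΔP = 112 kPa.

ΔP ≈ 112 kPa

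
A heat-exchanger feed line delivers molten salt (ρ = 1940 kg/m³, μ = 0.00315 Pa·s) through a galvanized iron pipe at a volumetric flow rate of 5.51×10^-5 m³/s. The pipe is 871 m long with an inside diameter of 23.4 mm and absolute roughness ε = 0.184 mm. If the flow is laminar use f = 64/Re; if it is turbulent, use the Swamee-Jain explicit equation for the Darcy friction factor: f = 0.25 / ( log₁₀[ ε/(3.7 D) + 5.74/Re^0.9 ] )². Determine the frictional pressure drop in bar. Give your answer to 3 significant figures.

ΔP ≈ 0.205 bar

Cross-sectional area A = πD²/4 = π(0.0234)²/4 = 0.0004301 m²; mean velocity V = Q/A = 5.51e-05/0.0004301 = 0.1281 m/s.
Reynolds number Re = ρVD/μ = 1940 · 0.1281 · 0.0234 / 0.00315 = 1846.
Re < 2300 → laminar flow, so f = 64/Re = 64/1846 = 0.03466 (the turbulent correlation is not needed).
Darcy-Weisbach: ΔP = f(L/D)(ρV²/2) = 0.03466·(871/0.0234)·(1940·0.1281²/2) = 0.03466·3.722e+04·15.92 = 2.054e+04 Pa.
ΔP = 2.054e+04 Pa = 0.205 bar.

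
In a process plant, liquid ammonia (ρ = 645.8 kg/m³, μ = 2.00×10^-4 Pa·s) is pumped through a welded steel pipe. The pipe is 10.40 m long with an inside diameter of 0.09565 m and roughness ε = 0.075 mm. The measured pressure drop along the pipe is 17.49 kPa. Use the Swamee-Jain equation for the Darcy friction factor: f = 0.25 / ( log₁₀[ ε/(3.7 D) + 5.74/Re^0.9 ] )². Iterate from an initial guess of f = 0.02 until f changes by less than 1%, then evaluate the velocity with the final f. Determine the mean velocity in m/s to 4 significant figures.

Rearranging Darcy-Weisbach: V = √(2·ΔP·D/(f·L·ρ)). With ε/D = 7.5e-05/0.09565 = 0.000784, iterate starting from f = 0.02:
  f = 0.02 → V = √(2·1.749e+04·0.09565/(0.02·10.4·645.8)) = 4.991 m/s; Re = ρVD/μ = 1.541e+06; f → 0.01884
  f = 0.01884 → V = 5.143 m/s; Re = 1.588e+06; f → 0.01883
Converged (Δf/f < 1%). With the final f = 0.01883: V = √(2·1.749e+04·0.09565/(0.01883·10.4·645.8)) = 5.144 m/s.

V ≈ 5.144 m/s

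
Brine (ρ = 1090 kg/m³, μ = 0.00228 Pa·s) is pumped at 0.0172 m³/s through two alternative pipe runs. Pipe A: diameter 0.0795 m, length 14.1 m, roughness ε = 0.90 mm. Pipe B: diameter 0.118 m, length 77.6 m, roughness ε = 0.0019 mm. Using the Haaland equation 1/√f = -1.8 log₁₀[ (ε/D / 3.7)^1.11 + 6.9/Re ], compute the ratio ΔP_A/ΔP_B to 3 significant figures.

Pipe A: V = Q/A = 0.0172/0.004964 = 3.465 m/s; Re = 1.317e+05; ε/D = 0.0113; Haaland → f = 0.04002; ΔP_A = f(L/D)(ρV²/2) = 4.645e+04 Pa.
Pipe B: V = Q/A = 0.0172/0.01094 = 1.573 m/s; Re = 8.873e+04; ε/D = 1.61e-05; Haaland → f = 0.01833; ΔP_B = f(L/D)(ρV²/2) = 1.625e+04 Pa.
ΔP_A/ΔP_B = 4.645e+04/1.625e+04 = 2.86.

ΔP_A/ΔP_B ≈ 2.86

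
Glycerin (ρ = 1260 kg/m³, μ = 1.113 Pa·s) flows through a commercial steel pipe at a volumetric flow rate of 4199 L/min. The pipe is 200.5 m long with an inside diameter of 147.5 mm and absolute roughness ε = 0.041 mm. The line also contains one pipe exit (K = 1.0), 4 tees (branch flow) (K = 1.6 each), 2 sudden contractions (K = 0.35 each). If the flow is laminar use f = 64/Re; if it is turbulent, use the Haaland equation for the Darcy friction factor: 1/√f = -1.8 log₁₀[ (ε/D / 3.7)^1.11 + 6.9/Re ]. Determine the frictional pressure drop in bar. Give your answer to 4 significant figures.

Q = 4199 L/min = 4199/60000 = 0.06998 m³/s.
Cross-sectional area A = πD²/4 = π(0.1475)²/4 = 0.01709 m²; mean velocity V = Q/A = 0.06998/0.01709 = 4.096 m/s.
Reynolds number Re = ρVD/μ = 1260 · 4.096 · 0.1475 / 1.11 = 683.9.
Re < 2300 → laminar flow, so f = 64/Re = 64/683.9 = 0.09358 (the turbulent correlation is not needed).
Total minor-loss coefficient ΣK = 1·1 + 4·1.6 + 2·0.35 = 8.1.
ΔP = [f·L/D + ΣK]·(ρV²/2) = [0.09358·200.5/0.1475 + 8.1]·(1260·4.096²/2) = [127.2 + 8.1]·1.057e+04 = 1.43e+06 Pa.
ΔP = 1.43e+06 Pa = 14.30 bar.

ΔP ≈ 14.30 bar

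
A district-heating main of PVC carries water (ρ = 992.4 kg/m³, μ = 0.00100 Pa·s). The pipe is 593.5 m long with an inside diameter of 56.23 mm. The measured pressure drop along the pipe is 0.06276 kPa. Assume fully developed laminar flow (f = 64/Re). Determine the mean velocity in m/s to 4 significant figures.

For laminar flow, f = 64/Re with Re = ρVD/μ, so Darcy-Weisbach reduces to ΔP = 32μLV/D². Solving for V: V = ΔP·D²/(32μL) = 62.76·(0.05623)²/(32·0.001·593.5) = 0.01045 m/s.
Check: Re = ρVD/μ = 992.4·0.01045·0.05623/0.001 = 583 < 2300, so the laminar assumption holds.

V ≈ 0.01045 m/s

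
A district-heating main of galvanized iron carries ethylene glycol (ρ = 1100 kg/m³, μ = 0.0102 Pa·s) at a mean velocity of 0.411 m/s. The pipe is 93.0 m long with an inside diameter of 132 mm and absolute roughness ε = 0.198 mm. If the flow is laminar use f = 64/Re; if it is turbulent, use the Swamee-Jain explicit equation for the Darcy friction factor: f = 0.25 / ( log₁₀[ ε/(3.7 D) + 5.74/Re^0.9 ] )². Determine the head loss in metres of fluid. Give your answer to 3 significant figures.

h_f ≈ 0.231 m

Reynolds number Re = ρVD/μ = 1100 · 0.411 · 0.132 / 0.0102 = 5851.
Re > 4000 → turbulent. Relative roughness ε/D = 0.000198/0.132 = 0.0015. Swamee-Jain: f = 0.25/(log₁₀[0.0015/3.7 + 5.74/5851^0.9])² = 0.25/(log₁₀[0.000405 + 0.00234])² = 0.25/(-2.562)² = 0.03809.
Darcy-Weisbach: ΔP = f(L/D)(ρV²/2) = 0.03809·(93/0.132)·(1100·0.411²/2) = 0.03809·704.5·92.91 = 2493 Pa.
Head loss h_f = ΔP/(ρg) = 2493/(1100·9.81) = 0.231 m.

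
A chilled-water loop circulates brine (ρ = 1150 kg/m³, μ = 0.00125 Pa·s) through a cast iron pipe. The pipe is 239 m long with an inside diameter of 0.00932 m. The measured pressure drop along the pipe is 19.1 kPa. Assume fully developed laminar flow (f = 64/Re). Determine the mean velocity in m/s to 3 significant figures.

For laminar flow, f = 64/Re with Re = ρVD/μ, so Darcy-Weisbach reduces to ΔP = 32μLV/D². Solving for V: V = ΔP·D²/(32μL) = 1.91e+04·(0.00932)²/(32·0.00125·239) = 0.1735 m/s.
Check: Re = ρVD/μ = 1150·0.1735·0.00932/0.00125 = 1488 < 2300, so the laminar assumption holds.

V ≈ 0.174 m/s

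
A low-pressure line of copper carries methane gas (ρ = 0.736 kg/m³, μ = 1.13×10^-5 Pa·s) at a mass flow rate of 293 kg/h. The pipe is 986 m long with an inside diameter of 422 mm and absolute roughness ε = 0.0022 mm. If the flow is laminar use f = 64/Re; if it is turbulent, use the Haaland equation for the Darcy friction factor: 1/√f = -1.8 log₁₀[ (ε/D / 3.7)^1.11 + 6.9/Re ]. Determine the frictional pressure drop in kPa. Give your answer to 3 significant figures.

ΔP ≈ 0.0136 kPa

ṁ = 293 kg/h = 293/3600 = 0.08139 kg/s.
A = πD²/4 = π(0.422)²/4 = 0.1399 m²; mean velocity V = ṁ/(ρA) = 0.08139/(0.736 · 0.1399) = 0.7906 m/s.
Reynolds number Re = ρVD/μ = 0.736 · 0.7906 · 0.422 / 1.13e-05 = 2.173e+04.
Re > 4000 → turbulent. Relative roughness ε/D = 2.2e-06/0.422 = 5.21e-06. Haaland: 1/√f = -1.8 log₁₀[(5.21e-06/3.7)^1.11 + 6.9/2.173e+04] = -1.8 log₁₀[3.2e-07 + 0.000318] = 6.296, so f = 0.02523.
Darcy-Weisbach: ΔP = f(L/D)(ρV²/2) = 0.02523·(986/0.422)·(0.736·0.7906²/2) = 0.02523·2336·0.23 = 13.56 Pa.
ΔP = 13.56 Pa = 0.0136 kPa.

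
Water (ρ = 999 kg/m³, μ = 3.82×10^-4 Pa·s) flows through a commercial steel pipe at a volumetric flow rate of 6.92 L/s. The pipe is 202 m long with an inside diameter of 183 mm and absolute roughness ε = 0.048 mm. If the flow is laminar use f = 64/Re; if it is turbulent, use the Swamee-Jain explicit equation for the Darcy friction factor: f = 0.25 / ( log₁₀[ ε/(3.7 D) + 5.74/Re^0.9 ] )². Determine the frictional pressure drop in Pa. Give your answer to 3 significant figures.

Q = 6.92 L/s = 6.92/1000 = 0.00692 m³/s.
Cross-sectional area A = πD²/4 = π(0.183)²/4 = 0.0263 m²; mean velocity V = Q/A = 0.00692/0.0263 = 0.2631 m/s.
Reynolds number Re = ρVD/μ = 999 · 0.2631 · 0.183 / 0.000382 = 1.259e+05.
Re > 4000 → turbulent. Relative roughness ε/D = 4.8e-05/0.183 = 0.000262. Swamee-Jain: f = 0.25/(log₁₀[0.000262/3.7 + 5.74/1.259e+05^0.9])² = 0.25/(log₁₀[7.09e-05 + 0.000148])² = 0.25/(-3.661)² = 0.01866.
Darcy-Weisbach: ΔP = f(L/D)(ρV²/2) = 0.01866·(202/0.183)·(999·0.2631²/2) = 0.01866·1104·34.58 = 712 Pa.

ΔP ≈ 712 Pa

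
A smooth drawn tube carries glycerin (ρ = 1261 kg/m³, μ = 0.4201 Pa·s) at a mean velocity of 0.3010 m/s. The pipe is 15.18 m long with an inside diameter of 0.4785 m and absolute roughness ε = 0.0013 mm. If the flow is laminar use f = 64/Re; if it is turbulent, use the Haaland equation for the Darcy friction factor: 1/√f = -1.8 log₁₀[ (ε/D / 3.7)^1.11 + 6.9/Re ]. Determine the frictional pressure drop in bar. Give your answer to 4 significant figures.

ΔP ≈ 0.002683 bar

Reynolds number Re = ρVD/μ = 1261 · 0.301 · 0.4785 / 0.42 = 432.3.
Re < 2300 → laminar flow, so f = 64/Re = 64/432.3 = 0.148 (the turbulent correlation is not needed).
Darcy-Weisbach: ΔP = f(L/D)(ρV²/2) = 0.148·(15.18/0.4785)·(1261·0.301²/2) = 0.148·31.72·57.12 = 268.3 Pa.
ΔP = 268.3 Pa = 0.002683 bar.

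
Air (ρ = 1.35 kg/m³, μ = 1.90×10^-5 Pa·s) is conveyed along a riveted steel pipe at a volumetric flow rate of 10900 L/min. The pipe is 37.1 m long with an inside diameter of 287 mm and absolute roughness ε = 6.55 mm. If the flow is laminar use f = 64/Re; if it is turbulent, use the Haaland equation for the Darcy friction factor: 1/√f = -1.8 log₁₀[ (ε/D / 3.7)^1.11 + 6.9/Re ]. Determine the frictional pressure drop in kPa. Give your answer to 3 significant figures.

Q = 10900 L/min = 10900/60000 = 0.1817 m³/s.
Cross-sectional area A = πD²/4 = π(0.287)²/4 = 0.06469 m²; mean velocity V = Q/A = 0.1817/0.06469 = 2.808 m/s.
Reynolds number Re = ρVD/μ = 1.35 · 2.808 · 0.287 / 1.9e-05 = 5.726e+04.
Re > 4000 → turbulent. Relative roughness ε/D = 0.00655/0.287 = 0.0228. Haaland: 1/√f = -1.8 log₁₀[(0.0228/3.7)^1.11 + 6.9/5.726e+04] = -1.8 log₁₀[0.00352 + 0.00012] = 4.389, so f = 0.05191.
Darcy-Weisbach: ΔP = f(L/D)(ρV²/2) = 0.05191·(37.1/0.287)·(1.35·2.808²/2) = 0.05191·129.3·5.323 = 35.72 Pa.
ΔP = 35.72 Pa = 0.0357 kPa.

ΔP ≈ 0.0357 kPa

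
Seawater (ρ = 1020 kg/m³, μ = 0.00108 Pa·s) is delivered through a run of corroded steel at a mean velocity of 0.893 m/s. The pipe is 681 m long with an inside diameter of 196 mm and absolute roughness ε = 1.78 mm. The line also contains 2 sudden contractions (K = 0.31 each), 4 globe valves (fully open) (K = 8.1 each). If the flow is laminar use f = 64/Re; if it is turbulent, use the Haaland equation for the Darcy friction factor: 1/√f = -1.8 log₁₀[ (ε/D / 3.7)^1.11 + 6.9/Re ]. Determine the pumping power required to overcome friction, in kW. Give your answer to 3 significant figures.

P ≈ 1.78 kW

Reynolds number Re = ρVD/μ = 1020 · 0.893 · 0.196 / 0.00108 = 1.653e+05.
Re > 4000 → turbulent. Relative roughness ε/D = 0.00178/0.196 = 0.00908. Haaland: 1/√f = -1.8 log₁₀[(0.00908/3.7)^1.11 + 6.9/1.653e+05] = -1.8 log₁₀[0.00127 + 4.17e-05] = 5.19, so f = 0.03713.
Total minor-loss coefficient ΣK = 2·0.31 + 4·8.1 = 33.
ΔP = [f·L/D + ΣK]·(ρV²/2) = [0.03713·681/0.196 + 33]·(1020·0.893²/2) = [129 + 33]·406.7 = 6.59e+04 Pa.
Q = V·A = 0.893·0.03017 = 0.02694 m³/s.
Pumping power P = QΔP = 0.02694·6.59e+04 = 1776 W = 1.78 kW.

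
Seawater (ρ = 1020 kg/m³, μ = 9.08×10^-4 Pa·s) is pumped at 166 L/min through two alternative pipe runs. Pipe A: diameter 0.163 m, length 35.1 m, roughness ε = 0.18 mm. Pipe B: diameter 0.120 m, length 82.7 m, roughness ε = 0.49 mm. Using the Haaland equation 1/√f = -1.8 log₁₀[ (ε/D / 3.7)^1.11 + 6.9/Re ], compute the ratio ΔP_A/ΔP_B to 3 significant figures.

Pipe A: V = Q/A = 0.002767/0.02087 = 0.1326 m/s; Re = 2.428e+04; ε/D = 0.0011; Haaland → f = 0.02684; ΔP_A = f(L/D)(ρV²/2) = 51.82 Pa.
Pipe B: V = Q/A = 0.002767/0.01131 = 0.2446 m/s; Re = 3.298e+04; ε/D = 0.00408; Haaland → f = 0.03138; ΔP_B = f(L/D)(ρV²/2) = 660.1 Pa.
ΔP_A/ΔP_B = 51.82/660.1 = 0.0785.

ΔP_A/ΔP_B ≈ 0.0785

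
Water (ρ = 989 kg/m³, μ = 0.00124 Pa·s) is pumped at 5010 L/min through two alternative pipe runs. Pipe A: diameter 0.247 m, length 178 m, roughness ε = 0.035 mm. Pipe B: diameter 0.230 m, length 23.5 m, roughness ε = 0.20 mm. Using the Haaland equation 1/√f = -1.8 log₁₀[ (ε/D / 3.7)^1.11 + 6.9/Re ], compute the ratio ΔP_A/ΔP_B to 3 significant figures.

ΔP_A/ΔP_B ≈ 4.11

Pipe A: V = Q/A = 0.0835/0.04792 = 1.743 m/s; Re = 3.433e+05; ε/D = 0.000142; Haaland → f = 0.01533; ΔP_A = f(L/D)(ρV²/2) = 1.659e+04 Pa.
Pipe B: V = Q/A = 0.0835/0.04155 = 2.01 m/s; Re = 3.687e+05; ε/D = 0.00087; Haaland → f = 0.01979; ΔP_B = f(L/D)(ρV²/2) = 4039 Pa.
ΔP_A/ΔP_B = 1.659e+04/4039 = 4.11.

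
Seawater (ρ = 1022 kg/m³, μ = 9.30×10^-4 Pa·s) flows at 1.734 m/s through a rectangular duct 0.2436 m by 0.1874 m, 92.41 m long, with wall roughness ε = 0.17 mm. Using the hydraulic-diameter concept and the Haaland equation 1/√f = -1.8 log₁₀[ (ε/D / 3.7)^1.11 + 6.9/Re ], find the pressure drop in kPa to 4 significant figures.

Hydraulic diameter D_h = 4A/P = 4·(0.2436·0.1874)/(2·(0.2436+0.1874)) = 0.1826/0.862 = 0.2118 m.
Re = ρVD_h/μ = 1022·1.734·0.2118/0.00093 = 4.037e+05.
ε/D_h = 0.00017/0.2118 = 0.000803; Haaland gives 1/√f = -1.8 log₁₀[8.58e-05+1.71e-05] = 7.178, so f = 0.01941.
ΔP = f(L/D_h)(ρV²/2) = 0.01941·92.41/0.2118·1536 = 1.301e+04 Pa.
ΔP = 13.01 kPa.

ΔP ≈ 13.01 kPa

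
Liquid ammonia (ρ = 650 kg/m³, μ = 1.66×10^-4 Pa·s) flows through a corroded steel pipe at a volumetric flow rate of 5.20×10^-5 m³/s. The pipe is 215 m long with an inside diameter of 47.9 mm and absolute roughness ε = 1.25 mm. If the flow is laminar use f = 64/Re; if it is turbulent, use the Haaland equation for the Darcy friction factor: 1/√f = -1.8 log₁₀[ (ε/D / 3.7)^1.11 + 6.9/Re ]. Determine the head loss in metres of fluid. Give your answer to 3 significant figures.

Cross-sectional area A = πD²/4 = π(0.0479)²/4 = 0.001802 m²; mean velocity V = Q/A = 5.2e-05/0.001802 = 0.02886 m/s.
Reynolds number Re = ρVD/μ = 650 · 0.02886 · 0.0479 / 0.000166 = 5412.
Re > 4000 → turbulent. Relative roughness ε/D = 0.00125/0.0479 = 0.0261. Haaland: 1/√f = -1.8 log₁₀[(0.0261/3.7)^1.11 + 6.9/5412] = -1.8 log₁₀[0.00409 + 0.00127] = 4.087, so f = 0.05987.
Darcy-Weisbach: ΔP = f(L/D)(ρV²/2) = 0.05987·(215/0.0479)·(650·0.02886²/2) = 0.05987·4489·0.2706 = 72.73 Pa.
Head loss h_f = ΔP/(ρg) = 72.73/(650·9.81) = 0.0114 m.

h_f ≈ 0.0114 m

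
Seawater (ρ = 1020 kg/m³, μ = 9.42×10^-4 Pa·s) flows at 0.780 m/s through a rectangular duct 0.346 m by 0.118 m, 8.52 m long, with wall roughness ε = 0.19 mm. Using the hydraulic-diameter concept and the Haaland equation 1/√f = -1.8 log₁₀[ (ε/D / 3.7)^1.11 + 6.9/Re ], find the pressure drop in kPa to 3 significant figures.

Hydraulic diameter D_h = 4A/P = 4·(0.346·0.118)/(2·(0.346+0.118)) = 0.1633/0.928 = 0.176 m.
Re = ρVD_h/μ = 1020·0.78·0.176/0.000942 = 1.486e+05.
ε/D_h = 0.00019/0.176 = 0.00108; Haaland gives 1/√f = -1.8 log₁₀[0.000119+4.64e-05] = 6.806, so f = 0.02159.
ΔP = f(L/D_h)(ρV²/2) = 0.02159·8.52/0.176·310.3 = 324.3 Pa.
ΔP = 0.324 kPa.

ΔP ≈ 0.324 kPa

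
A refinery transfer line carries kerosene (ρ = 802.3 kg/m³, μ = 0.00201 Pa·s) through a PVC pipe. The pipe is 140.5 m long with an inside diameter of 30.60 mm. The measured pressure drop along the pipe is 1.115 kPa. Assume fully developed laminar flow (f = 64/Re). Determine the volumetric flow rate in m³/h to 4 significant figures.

Q ≈ 0.3059 m³/h

For laminar flow, f = 64/Re with Re = ρVD/μ, so Darcy-Weisbach reduces to ΔP = 32μLV/D². Solving for V: V = ΔP·D²/(32μL) = 1115·(0.0306)²/(32·0.00201·140.5) = 0.1155 m/s.
Check: Re = ρVD/μ = 802.3·0.1155·0.0306/0.00201 = 1411 < 2300, so the laminar assumption holds.
Q = V·A = 0.1155·(π/4·0.0306²) = 8.496e-05 m³/s = 0.3059 m³/h.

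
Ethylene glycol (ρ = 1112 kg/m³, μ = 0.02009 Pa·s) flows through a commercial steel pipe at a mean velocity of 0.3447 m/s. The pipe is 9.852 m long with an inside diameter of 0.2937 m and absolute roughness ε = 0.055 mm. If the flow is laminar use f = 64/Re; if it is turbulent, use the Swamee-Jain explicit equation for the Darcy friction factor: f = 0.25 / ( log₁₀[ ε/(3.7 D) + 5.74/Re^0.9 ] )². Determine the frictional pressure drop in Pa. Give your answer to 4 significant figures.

ΔP ≈ 81.59 Pa

Reynolds number Re = ρVD/μ = 1112 · 0.3447 · 0.2937 / 0.0201 = 5604.
Re > 4000 → turbulent. Relative roughness ε/D = 5.5e-05/0.2937 = 0.000187. Swamee-Jain: f = 0.25/(log₁₀[0.000187/3.7 + 5.74/5604^0.9])² = 0.25/(log₁₀[5.06e-05 + 0.00243])² = 0.25/(-2.606)² = 0.03682.
Darcy-Weisbach: ΔP = f(L/D)(ρV²/2) = 0.03682·(9.852/0.2937)·(1112·0.3447²/2) = 0.03682·33.54·66.06 = 81.59 Pa.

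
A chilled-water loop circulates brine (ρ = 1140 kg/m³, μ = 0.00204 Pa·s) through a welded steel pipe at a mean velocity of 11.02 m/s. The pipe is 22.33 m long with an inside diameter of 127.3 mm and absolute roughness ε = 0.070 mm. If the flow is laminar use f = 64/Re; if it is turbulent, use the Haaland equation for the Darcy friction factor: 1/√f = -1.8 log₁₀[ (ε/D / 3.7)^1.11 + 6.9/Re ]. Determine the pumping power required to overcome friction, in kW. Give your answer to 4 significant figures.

Reynolds number Re = ρVD/μ = 1140 · 11.02 · 0.1273 / 0.00204 = 7.839e+05.
Re > 4000 → turbulent. Relative roughness ε/D = 7e-05/0.1273 = 0.00055. Haaland: 1/√f = -1.8 log₁₀[(0.00055/3.7)^1.11 + 6.9/7.839e+05] = -1.8 log₁₀[5.64e-05 + 8.8e-06] = 7.535, so f = 0.01761.
Darcy-Weisbach: ΔP = f(L/D)(ρV²/2) = 0.01761·(22.33/0.1273)·(1140·11.02²/2) = 0.01761·175.4·6.922e+04 = 2.139e+05 Pa.
Q = V·A = 11.02·0.01273 = 0.1403 m³/s.
Pumping power P = QΔP = 0.1403·2.139e+05 = 29998 W = 30.00 kW.

P ≈ 30.00 kW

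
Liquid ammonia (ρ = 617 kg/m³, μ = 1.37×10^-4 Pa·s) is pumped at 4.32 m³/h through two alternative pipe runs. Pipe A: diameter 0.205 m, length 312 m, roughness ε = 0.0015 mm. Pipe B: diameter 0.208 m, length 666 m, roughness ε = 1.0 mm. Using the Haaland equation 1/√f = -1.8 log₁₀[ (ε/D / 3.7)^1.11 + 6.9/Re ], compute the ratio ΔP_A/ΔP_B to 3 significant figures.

ΔP_A/ΔP_B ≈ 0.351

Pipe A: V = Q/A = 0.0012/0.03301 = 0.03636 m/s; Re = 3.357e+04; ε/D = 7.32e-06; Haaland → f = 0.02272; ΔP_A = f(L/D)(ρV²/2) = 14.1 Pa.
Pipe B: V = Q/A = 0.0012/0.03398 = 0.03532 m/s; Re = 3.308e+04; ε/D = 0.00481; Haaland → f = 0.03256; ΔP_B = f(L/D)(ρV²/2) = 40.11 Pa.
ΔP_A/ΔP_B = 14.1/40.11 = 0.351.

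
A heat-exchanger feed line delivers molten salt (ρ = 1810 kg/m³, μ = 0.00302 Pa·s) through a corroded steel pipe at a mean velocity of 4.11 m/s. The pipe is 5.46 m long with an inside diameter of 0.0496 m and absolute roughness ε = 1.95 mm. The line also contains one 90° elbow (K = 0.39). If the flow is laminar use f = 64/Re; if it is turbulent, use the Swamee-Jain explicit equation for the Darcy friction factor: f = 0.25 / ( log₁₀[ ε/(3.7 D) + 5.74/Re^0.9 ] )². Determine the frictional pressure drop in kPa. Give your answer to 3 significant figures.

ΔP ≈ 115 kPa

Reynolds number Re = ρVD/μ = 1810 · 4.11 · 0.0496 / 0.00302 = 1.222e+05.
Re > 4000 → turbulent. Relative roughness ε/D = 0.00195/0.0496 = 0.0393. Swamee-Jain: f = 0.25/(log₁₀[0.0393/3.7 + 5.74/1.222e+05^0.9])² = 0.25/(log₁₀[0.0106 + 0.000152])² = 0.25/(-1.967)² = 0.06458.
Total minor-loss coefficient ΣK = 1·0.39 = 0.39.
ΔP = [f·L/D + ΣK]·(ρV²/2) = [0.06458·5.46/0.0496 + 0.39]·(1810·4.11²/2) = [7.109 + 0.39]·1.529e+04 = 1.146e+05 Pa.
ΔP = 1.146e+05 Pa = 115 kPa.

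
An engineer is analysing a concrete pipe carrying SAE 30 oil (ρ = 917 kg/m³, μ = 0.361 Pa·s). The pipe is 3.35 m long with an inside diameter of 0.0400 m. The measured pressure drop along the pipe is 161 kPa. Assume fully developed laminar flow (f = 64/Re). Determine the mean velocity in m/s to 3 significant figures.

For laminar flow, f = 64/Re with Re = ρVD/μ, so Darcy-Weisbach reduces to ΔP = 32μLV/D². Solving for V: V = ΔP·D²/(32μL) = 1.61e+05·(0.04)²/(32·0.361·3.35) = 6.656 m/s.
Check: Re = ρVD/μ = 917·6.656·0.04/0.361 = 676.3 < 2300, so the laminar assumption holds.

V ≈ 6.66 m/s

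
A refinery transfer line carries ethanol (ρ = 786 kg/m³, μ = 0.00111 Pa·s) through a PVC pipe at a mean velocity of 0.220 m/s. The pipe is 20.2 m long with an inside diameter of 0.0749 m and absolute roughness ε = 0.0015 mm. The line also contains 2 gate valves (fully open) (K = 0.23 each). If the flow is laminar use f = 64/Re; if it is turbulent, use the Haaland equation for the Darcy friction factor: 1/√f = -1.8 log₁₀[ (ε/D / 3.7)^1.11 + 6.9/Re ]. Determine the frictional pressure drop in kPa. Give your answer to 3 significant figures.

Reynolds number Re = ρVD/μ = 786 · 0.22 · 0.0749 / 0.00111 = 1.167e+04.
Re > 4000 → turbulent. Relative roughness ε/D = 1.5e-06/0.0749 = 2e-05. Haaland: 1/√f = -1.8 log₁₀[(2e-05/3.7)^1.11 + 6.9/1.167e+04] = -1.8 log₁₀[1.43e-06 + 0.000591] = 5.809, so f = 0.02964.
Total minor-loss coefficient ΣK = 2·0.23 = 0.46.
ΔP = [f·L/D + ΣK]·(ρV²/2) = [0.02964·20.2/0.0749 + 0.46]·(786·0.22²/2) = [7.993 + 0.46]·19.02 = 160.8 Pa.
ΔP = 160.8 Pa = 0.161 kPa.

ΔP ≈ 0.161 kPa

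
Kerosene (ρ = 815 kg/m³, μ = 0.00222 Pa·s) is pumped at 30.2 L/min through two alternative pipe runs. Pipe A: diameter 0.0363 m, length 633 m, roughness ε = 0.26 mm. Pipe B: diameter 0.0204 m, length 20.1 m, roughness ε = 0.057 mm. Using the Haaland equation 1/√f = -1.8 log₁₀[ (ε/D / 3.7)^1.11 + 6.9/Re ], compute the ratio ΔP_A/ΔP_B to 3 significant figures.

ΔP_A/ΔP_B ≈ 2.23

Pipe A: V = Q/A = 0.0005033/0.001035 = 0.4864 m/s; Re = 6481; ε/D = 0.00716; Haaland → f = 0.04263; ΔP_A = f(L/D)(ρV²/2) = 7.165e+04 Pa.
Pipe B: V = Q/A = 0.0005033/0.0003269 = 1.54 m/s; Re = 1.153e+04; ε/D = 0.00279; Haaland → f = 0.0337; ΔP_B = f(L/D)(ρV²/2) = 3.208e+04 Pa.
ΔP_A/ΔP_B = 7.165e+04/3.208e+04 = 2.23.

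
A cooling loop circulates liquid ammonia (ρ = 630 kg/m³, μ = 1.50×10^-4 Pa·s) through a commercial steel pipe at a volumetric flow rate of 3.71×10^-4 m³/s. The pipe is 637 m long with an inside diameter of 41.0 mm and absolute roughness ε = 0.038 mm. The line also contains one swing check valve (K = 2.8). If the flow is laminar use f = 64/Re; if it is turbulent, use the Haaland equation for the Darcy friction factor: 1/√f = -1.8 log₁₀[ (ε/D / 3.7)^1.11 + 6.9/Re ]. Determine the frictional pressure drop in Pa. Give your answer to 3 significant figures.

Cross-sectional area A = πD²/4 = π(0.041)²/4 = 0.00132 m²; mean velocity V = Q/A = 0.000371/0.00132 = 0.281 m/s.
Reynolds number Re = ρVD/μ = 630 · 0.281 · 0.041 / 0.00015 = 4.839e+04.
Re > 4000 → turbulent. Relative roughness ε/D = 3.8e-05/0.041 = 0.000927. Haaland: 1/√f = -1.8 log₁₀[(0.000927/3.7)^1.11 + 6.9/4.839e+04] = -1.8 log₁₀[0.000101 + 0.000143] = 6.505, so f = 0.02363.
Total minor-loss coefficient ΣK = 1·2.8 = 2.8.
ΔP = [f·L/D + ΣK]·(ρV²/2) = [0.02363·637/0.041 + 2.8]·(630·0.281²/2) = [367.1 + 2.8]·24.87 = 9202 Pa.

ΔP ≈ 9200 Pa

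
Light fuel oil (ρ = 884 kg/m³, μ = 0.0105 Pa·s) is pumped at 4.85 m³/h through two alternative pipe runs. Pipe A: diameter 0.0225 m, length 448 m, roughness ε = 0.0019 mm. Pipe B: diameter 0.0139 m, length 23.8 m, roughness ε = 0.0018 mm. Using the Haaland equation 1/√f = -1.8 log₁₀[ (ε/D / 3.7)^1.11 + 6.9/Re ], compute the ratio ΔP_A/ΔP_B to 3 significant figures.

ΔP_A/ΔP_B ≈ 1.94

Pipe A: V = Q/A = 0.001347/0.0003976 = 3.388 m/s; Re = 6418; ε/D = 8.44e-05; Haaland → f = 0.03509; ΔP_A = f(L/D)(ρV²/2) = 3.545e+06 Pa.
Pipe B: V = Q/A = 0.001347/0.0001517 = 8.878 m/s; Re = 1.039e+04; ε/D = 0.000129; Haaland → f = 0.03071; ΔP_B = f(L/D)(ρV²/2) = 1.832e+06 Pa.
ΔP_A/ΔP_B = 3.545e+06/1.832e+06 = 1.94.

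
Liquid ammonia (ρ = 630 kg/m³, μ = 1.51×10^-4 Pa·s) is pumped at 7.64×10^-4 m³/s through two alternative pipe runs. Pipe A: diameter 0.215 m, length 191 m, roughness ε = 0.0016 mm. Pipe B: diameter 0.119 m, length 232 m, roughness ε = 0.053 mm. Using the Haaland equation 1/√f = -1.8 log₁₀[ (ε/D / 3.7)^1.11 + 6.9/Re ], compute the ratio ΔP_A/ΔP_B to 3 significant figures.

Pipe A: V = Q/A = 0.000764/0.03631 = 0.02104 m/s; Re = 1.888e+04; ε/D = 7.44e-06; Haaland → f = 0.02613; ΔP_A = f(L/D)(ρV²/2) = 3.239 Pa.
Pipe B: V = Q/A = 0.000764/0.01112 = 0.06869 m/s; Re = 3.411e+04; ε/D = 0.000445; Haaland → f = 0.02372; ΔP_B = f(L/D)(ρV²/2) = 68.73 Pa.
ΔP_A/ΔP_B = 3.239/68.73 = 0.0471.

ΔP_A/ΔP_B ≈ 0.0471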